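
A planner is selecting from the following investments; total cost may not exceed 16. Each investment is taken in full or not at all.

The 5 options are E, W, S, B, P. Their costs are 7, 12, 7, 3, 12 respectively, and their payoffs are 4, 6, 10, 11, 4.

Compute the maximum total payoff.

This is a 0-1 knapsack instance.
Allowing fractional choices, the relaxed optimum would be about 24.4, but investments are indivisible.
W + B: cost 12 + 3 = 15 ≤ 16, payoff 6 + 11 = 17.
S + B: cost 7 + 3 = 10 ≤ 16, payoff 10 + 11 = 21.
E + B: cost 7 + 3 = 10 ≤ 16, payoff 4 + 11 = 15.
Best is S and B with total payoff 21.

21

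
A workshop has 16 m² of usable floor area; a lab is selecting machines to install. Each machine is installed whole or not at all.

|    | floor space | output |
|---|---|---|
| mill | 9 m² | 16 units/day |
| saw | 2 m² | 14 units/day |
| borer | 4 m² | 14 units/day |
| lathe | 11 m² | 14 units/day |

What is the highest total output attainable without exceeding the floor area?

44

Allowing fractional choices, the relaxed optimum would be about 45.3, but machines are indivisible.
mill + saw + borer: floor space 9 + 2 + 4 = 15 ≤ 16, output 16 + 14 + 14 = 44.
mill + saw: floor space 9 + 2 = 11 ≤ 16, output 16 + 14 = 30.
Best is mill, saw, and borer with total output 44.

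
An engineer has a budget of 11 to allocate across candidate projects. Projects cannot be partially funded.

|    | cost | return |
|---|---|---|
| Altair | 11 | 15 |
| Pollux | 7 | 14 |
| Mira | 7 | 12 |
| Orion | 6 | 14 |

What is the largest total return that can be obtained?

This is a 0-1 knapsack instance.
Allowing fractional choices, the relaxed optimum would be about 24.0, but projects are indivisible.
Orion: cost 6 ≤ 11, return 14.
Altair: cost 11 ≤ 11, return 15.
Best is Altair with total return 15.

15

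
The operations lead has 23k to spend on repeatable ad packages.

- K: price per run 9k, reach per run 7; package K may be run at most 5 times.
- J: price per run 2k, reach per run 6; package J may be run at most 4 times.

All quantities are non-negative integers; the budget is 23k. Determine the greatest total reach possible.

31

2×K and 2×J: price 22 ≤ 23, reach 2·7 + 2·6 = 26.
1×K and 4×J: price 17 ≤ 23, reach 1·7 + 4·6 = 31.
Best is 31.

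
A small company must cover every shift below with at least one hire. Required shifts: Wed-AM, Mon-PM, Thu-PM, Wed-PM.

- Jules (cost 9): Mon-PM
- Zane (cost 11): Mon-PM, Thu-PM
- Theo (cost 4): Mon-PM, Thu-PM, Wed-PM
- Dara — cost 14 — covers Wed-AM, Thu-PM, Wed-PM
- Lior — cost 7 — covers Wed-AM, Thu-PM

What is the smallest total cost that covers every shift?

Choose Theo and Lior: together they cover Wed-AM, Mon-PM, Thu-PM, Wed-PM — every shift.
Total cost: 4 + 7 = 11.

11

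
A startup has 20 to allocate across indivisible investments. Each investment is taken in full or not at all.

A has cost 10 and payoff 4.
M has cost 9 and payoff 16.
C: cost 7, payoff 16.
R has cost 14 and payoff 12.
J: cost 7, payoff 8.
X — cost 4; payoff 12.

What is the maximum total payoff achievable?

C + J + X: cost 7 + 7 + 4 = 18 ≤ 20, payoff 16 + 8 + 12 = 36.
M + C + X: cost 9 + 7 + 4 = 20 ≤ 20, payoff 16 + 16 + 12 = 44.
Best is M, C, and X with total payoff 44.

44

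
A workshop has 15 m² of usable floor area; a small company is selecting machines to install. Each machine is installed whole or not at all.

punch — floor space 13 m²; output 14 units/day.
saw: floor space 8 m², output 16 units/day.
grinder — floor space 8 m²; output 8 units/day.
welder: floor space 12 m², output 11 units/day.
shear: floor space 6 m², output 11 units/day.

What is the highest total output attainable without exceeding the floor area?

27

Allowing fractional choices, the relaxed optimum would be about 28.1, but machines are indivisible.
grinder + shear: floor space 8 + 6 = 14 ≤ 15, output 8 + 11 = 19.
saw + shear: floor space 8 + 6 = 14 ≤ 15, output 16 + 11 = 27.
saw: floor space 8 ≤ 15, output 16.
Best is saw and shear with total output 27.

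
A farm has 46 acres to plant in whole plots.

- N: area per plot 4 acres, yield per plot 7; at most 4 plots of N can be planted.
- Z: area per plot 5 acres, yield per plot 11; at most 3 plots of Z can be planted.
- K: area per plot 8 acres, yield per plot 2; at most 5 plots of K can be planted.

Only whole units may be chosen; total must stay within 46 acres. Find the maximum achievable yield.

This is a bounded integer knapsack.
Z has the best ratio (11/5); taking only Z gives at most 3×11 = 33 (stopped by the supply cap of 3).
Mixing does better — 4×N, 3×Z, and 1×K: area 39 ≤ 46, yield 4·7 + 3·11 + 1·2 = 63.

63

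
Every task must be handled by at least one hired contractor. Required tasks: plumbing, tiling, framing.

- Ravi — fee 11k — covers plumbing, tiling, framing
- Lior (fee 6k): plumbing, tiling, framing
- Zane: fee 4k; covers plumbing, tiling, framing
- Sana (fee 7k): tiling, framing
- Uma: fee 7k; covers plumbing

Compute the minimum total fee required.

4

Zane alone covers plumbing, tiling, framing — every task.
Total fee: 4.
No cover costs less than 4.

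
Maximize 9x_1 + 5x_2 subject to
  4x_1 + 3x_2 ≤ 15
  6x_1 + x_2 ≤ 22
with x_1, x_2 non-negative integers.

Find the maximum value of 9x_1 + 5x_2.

(x_1,x_2)=(3,1) is feasible, giving 32.
(x_1,x_2)=(2,2) is feasible, giving 28.
(x_1,x_2)=(3,0) is feasible, giving 27.
The best lattice point is (3,1), giving 32.

32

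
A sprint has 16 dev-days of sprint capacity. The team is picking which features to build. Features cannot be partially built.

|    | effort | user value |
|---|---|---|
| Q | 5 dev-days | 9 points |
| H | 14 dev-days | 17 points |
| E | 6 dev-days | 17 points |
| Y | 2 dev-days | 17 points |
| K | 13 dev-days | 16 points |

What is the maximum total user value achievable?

E + Y: effort 6 + 2 = 8 ≤ 16, user value 17 + 17 = 34.
H + Y: effort 14 + 2 = 16 ≤ 16, user value 17 + 17 = 34.
Q + E + Y: effort 5 + 6 + 2 = 13 ≤ 16, user value 9 + 17 + 17 = 43.
Best is Q, E, and Y with total user value 43.

43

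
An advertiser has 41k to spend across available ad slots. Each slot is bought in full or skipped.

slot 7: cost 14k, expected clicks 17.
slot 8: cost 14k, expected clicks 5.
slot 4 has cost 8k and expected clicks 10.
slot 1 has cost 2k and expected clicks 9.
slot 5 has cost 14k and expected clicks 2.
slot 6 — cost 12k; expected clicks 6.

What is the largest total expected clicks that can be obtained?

Treat it as a binary knapsack problem.
Allowing fractional choices, the relaxed optimum would be about 43.8, but ad slots are indivisible.
slot 7 + slot 4 + slot 1 + slot 5: cost 14 + 8 + 2 + 14 = 38 ≤ 41, expected clicks 17 + 10 + 9 + 2 = 38.
slot 7 + slot 4 + slot 1 + slot 6: cost 14 + 8 + 2 + 12 = 36 ≤ 41, expected clicks 17 + 10 + 9 + 6 = 42.
slot 7 + slot 8 + slot 4 + slot 1: cost 14 + 14 + 8 + 2 = 38 ≤ 41, expected clicks 17 + 5 + 10 + 9 = 41.
Best is slot 7, slot 4, slot 1, and slot 6 with total expected clicks 42.

42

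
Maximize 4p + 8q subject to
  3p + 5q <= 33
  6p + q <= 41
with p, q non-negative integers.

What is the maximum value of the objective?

52

(p,q)=(1,6): 3·1+5·6=33≤33, 6·1+1·6=12≤41, objective 52.
(p,q)=(0,6): 3·0+5·6=30≤33, 6·0+1·6=6≤41, objective 48.
(p,q)=(2,5): 3·2+5·5=31≤33, 6·2+1·5=17≤41, objective 48.
Maximum is 52 at (p,q)=(1,6).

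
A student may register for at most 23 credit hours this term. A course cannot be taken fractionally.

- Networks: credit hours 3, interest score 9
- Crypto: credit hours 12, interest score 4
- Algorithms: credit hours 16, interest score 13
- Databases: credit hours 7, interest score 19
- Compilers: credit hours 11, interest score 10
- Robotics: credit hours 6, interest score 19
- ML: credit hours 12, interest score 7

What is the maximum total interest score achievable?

Treat it as a binary knapsack problem.
Allowing fractional choices, the relaxed optimum would be about 53.4, but courses are indivisible.
Networks + Databases + Robotics: credit hours 3 + 7 + 6 = 16 ≤ 23, interest score 9 + 19 + 19 = 47.
Databases + Robotics: credit hours 7 + 6 = 13 ≤ 23, interest score 19 + 19 = 38.
Networks + Compilers + Robotics: credit hours 3 + 11 + 6 = 20 ≤ 23, interest score 9 + 10 + 19 = 38.
Best is Networks, Databases, and Robotics with total interest score 47.

47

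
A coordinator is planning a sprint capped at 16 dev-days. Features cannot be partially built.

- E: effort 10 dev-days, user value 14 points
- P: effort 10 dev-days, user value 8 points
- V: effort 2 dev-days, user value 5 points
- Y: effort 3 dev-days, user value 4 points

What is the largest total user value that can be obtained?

23

This is an integer program with binary decision variables.
Allowing fractional choices, the relaxed optimum would be about 23.8, but features are indivisible.
E + V: effort 10 + 2 = 12 ≤ 16, user value 14 + 5 = 19.
E + Y: effort 10 + 3 = 13 ≤ 16, user value 14 + 4 = 18.
E + V + Y: effort 10 + 2 + 3 = 15 ≤ 16, user value 14 + 5 + 4 = 23.
Best is E, V, and Y with total user value 23.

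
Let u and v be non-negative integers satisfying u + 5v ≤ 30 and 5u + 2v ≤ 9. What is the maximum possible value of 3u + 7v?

Relaxing integrality, the LP optimum is 31.50 at (u,v) = (0, 4.5), which is not an integer point.
(u,v)=(0,4) is feasible, giving 28.
(u,v)=(0,3) is feasible, giving 21.
The best lattice point is (0,4), giving 28.

28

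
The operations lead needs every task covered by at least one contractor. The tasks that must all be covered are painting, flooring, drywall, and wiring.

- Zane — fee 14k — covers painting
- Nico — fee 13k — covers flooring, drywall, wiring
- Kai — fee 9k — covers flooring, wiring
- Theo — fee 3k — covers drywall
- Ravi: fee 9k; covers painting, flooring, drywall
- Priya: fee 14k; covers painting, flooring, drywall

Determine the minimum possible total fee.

18

The greedy cost-per-new-task heuristic would pick Theo, Kai, and Ravi for 21, but a cheaper cover exists.
Choose Kai and Ravi: together they cover painting, flooring, drywall, wiring — every task.
Total fee: 9 + 9 = 18.
No cover costs less than 18.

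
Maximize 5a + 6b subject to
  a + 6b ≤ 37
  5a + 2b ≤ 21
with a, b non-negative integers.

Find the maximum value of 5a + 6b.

(a,b)=(1,6): 1·1+6·6=37≤37, 5·1+2·6=17≤21, objective 41.
(a,b)=(2,5): 1·2+6·5=32≤37, 5·2+2·5=20≤21, objective 40.
(a,b)=(0,6): 1·0+6·6=36≤37, 5·0+2·6=12≤21, objective 36.
No feasible integer point exceeds 41.

41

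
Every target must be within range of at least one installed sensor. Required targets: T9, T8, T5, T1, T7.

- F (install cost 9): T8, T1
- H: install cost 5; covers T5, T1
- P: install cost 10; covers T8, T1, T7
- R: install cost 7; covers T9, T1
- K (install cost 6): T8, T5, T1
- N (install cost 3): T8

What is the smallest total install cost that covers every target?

22

The greedy cost-per-new-target heuristic would pick K, R, and P for 23, but a cheaper cover exists.
Choose H, P, and R: together they cover T9, T8, T5, T1, T7 — every target.
Total install cost: 5 + 10 + 7 = 22.
No cover costs less than 22.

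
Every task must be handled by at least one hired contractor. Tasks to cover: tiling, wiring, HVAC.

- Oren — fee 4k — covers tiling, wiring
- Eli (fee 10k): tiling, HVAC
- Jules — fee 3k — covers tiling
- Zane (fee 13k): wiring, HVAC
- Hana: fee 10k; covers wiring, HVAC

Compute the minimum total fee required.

13

This is a weighted set-cover instance.
The greedy cost-per-new-task heuristic would pick Oren and Eli for 14, but a cheaper cover exists.
Choose Jules and Hana: together they cover tiling, wiring, HVAC — every task.
Total fee: 3 + 10 = 13.
No cover costs less than 13.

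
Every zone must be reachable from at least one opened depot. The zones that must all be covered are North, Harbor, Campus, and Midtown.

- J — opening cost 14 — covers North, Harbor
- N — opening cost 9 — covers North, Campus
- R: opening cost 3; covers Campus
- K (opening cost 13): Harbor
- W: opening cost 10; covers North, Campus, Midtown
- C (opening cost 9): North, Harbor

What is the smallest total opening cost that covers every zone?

This is a weighted set-cover instance.
The greedy cost-per-new-zone heuristic would pick R, C, and W for 22, but a cheaper cover exists.
Choose W and C: together they cover North, Harbor, Campus, Midtown — every zone.
Total opening cost: 10 + 9 = 19.
No cover costs less than 19.

19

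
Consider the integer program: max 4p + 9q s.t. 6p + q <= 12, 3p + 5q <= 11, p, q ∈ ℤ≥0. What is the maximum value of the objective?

Relaxing integrality, the LP optimum is 19.80 at (p,q) = (0, 2.2), which is not an integer point.
(p,q)=(0,2): 6·0+1·2=2≤12, 3·0+5·2=10≤11, objective 18.
(p,q)=(1,1): 6·1+1·1=7≤12, 3·1+5·1=8≤11, objective 13.
(p,q)=(0,1): 6·0+1·1=1≤12, 3·0+5·1=5≤11, objective 9.
Maximum is 18 at (p,q)=(0,2).

18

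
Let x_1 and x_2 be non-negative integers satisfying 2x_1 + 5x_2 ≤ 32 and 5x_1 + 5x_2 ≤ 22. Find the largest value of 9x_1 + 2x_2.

36

(x_1,x_2)=(4,0): 2·4+5·0=8≤32, 5·4+5·0=20≤22, objective 36.
(x_1,x_2)=(3,1): 2·3+5·1=11≤32, 5·3+5·1=20≤22, objective 29.
(x_1,x_2)=(3,0): 2·3+5·0=6≤32, 5·3+5·0=15≤22, objective 27.
The best lattice point is (4,0), giving 36.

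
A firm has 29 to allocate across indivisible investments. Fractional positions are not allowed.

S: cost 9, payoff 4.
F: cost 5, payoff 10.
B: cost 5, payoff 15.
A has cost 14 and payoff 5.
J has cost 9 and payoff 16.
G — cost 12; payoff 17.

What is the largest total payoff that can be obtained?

Allowing fractional choices, the relaxed optimum would be about 55.2, but investments are indivisible.
F + J + G: cost 5 + 9 + 12 = 26 ≤ 29, payoff 10 + 16 + 17 = 43.
S + F + B + J: cost 9 + 5 + 5 + 9 = 28 ≤ 29, payoff 4 + 10 + 15 + 16 = 45.
B + J + G: cost 5 + 9 + 12 = 26 ≤ 29, payoff 15 + 16 + 17 = 48.
Best is B, J, and G with total payoff 48.

48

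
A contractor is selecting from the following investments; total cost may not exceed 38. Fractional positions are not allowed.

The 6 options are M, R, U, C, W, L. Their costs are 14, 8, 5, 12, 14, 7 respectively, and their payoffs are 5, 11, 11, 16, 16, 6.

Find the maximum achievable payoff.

49

Allowing fractional choices, the relaxed optimum would be about 52.9, but investments are indivisible.
R + U + W + L: cost 8 + 5 + 14 + 7 = 34 ≤ 38, payoff 11 + 11 + 16 + 6 = 44.
U + C + W + L: cost 5 + 12 + 14 + 7 = 38 ≤ 38, payoff 11 + 16 + 16 + 6 = 49.
R + U + C + L: cost 8 + 5 + 12 + 7 = 32 ≤ 38, payoff 11 + 11 + 16 + 6 = 44.
Best is U, C, W, and L with total payoff 49.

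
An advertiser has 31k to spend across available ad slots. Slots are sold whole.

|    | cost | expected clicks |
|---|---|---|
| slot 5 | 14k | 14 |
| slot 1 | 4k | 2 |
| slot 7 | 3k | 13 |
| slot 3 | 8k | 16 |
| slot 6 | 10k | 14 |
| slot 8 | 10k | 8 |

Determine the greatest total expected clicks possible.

51

Allowing fractional choices, the relaxed optimum would be about 53.0, but ad slots are indivisible.
slot 1 + slot 7 + slot 3 + slot 6: cost 4 + 3 + 8 + 10 = 25 ≤ 31, expected clicks 2 + 13 + 16 + 14 = 45.
slot 7 + slot 3 + slot 6 + slot 8: cost 3 + 8 + 10 + 10 = 31 ≤ 31, expected clicks 13 + 16 + 14 + 8 = 51.
Best is slot 7, slot 3, slot 6, and slot 8 with total expected clicks 51.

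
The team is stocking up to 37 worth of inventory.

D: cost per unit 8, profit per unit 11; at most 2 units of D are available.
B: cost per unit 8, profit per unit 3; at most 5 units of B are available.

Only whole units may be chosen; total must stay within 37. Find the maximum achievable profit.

28

This is a bounded integer knapsack.
2×D and 1×B: cost 24 ≤ 37, profit 2·11 + 1·3 = 25.
2×D and 2×B: cost 32 ≤ 37, profit 2·11 + 2·3 = 28.
Best is 28.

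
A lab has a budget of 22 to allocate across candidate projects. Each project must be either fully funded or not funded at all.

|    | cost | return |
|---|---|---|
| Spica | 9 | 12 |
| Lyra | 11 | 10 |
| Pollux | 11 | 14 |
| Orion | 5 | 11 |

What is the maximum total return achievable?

Allowing fractional choices, the relaxed optimum would be about 33.2, but projects are indivisible.
Spica + Pollux: cost 9 + 11 = 20 ≤ 22, return 12 + 14 = 26.
Pollux + Orion: cost 11 + 5 = 16 ≤ 22, return 14 + 11 = 25.
Lyra + Pollux: cost 11 + 11 = 22 ≤ 22, return 10 + 14 = 24.
Best is Spica and Pollux with total return 26.

26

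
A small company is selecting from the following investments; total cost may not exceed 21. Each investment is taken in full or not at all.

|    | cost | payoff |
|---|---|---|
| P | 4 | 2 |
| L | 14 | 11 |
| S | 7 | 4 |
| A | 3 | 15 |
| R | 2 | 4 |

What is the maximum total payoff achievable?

30

Allowing fractional choices, the relaxed optimum would be about 31.1, but investments are indivisible.
L + A + R: cost 14 + 3 + 2 = 19 ≤ 21, payoff 11 + 15 + 4 = 30.
P + L + A: cost 4 + 14 + 3 = 21 ≤ 21, payoff 2 + 11 + 15 = 28.
Best is L, A, and R with total payoff 30.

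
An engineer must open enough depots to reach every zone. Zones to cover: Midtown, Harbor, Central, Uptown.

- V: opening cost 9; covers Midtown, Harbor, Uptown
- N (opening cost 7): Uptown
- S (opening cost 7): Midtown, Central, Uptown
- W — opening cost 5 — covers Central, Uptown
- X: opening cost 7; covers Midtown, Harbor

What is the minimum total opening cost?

12

Choose W and X: together they cover Midtown, Harbor, Central, Uptown — every zone.
Total opening cost: 5 + 7 = 12.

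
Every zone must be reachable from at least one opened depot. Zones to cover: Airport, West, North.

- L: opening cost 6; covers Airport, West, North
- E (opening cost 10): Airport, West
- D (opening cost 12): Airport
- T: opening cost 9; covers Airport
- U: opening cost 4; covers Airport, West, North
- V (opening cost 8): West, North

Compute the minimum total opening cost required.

4

U alone covers Airport, West, North — every zone.
Total opening cost: 4.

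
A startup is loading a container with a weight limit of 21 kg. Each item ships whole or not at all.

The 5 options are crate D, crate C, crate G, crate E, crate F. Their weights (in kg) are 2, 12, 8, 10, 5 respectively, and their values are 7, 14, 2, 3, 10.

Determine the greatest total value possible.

31

Allowing fractional choices, the relaxed optimum would be about 31.6, but items are indivisible.
crate D + crate C: weight 2 + 12 = 14 ≤ 21, value 7 + 14 = 21.
crate D + crate C + crate F: weight 2 + 12 + 5 = 19 ≤ 21, value 7 + 14 + 10 = 31.
crate C + crate F: weight 12 + 5 = 17 ≤ 21, value 14 + 10 = 24.
Best is crate D, crate C, and crate F with total value 31.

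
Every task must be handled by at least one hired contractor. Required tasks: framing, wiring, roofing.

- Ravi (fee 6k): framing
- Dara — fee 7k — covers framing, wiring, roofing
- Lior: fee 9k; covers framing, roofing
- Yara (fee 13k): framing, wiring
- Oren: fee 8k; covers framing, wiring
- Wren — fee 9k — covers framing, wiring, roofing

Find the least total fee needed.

This is an integer covering problem.
Dara alone covers framing, wiring, roofing — every task.
Total fee: 7.
No cover costs less than 7.

7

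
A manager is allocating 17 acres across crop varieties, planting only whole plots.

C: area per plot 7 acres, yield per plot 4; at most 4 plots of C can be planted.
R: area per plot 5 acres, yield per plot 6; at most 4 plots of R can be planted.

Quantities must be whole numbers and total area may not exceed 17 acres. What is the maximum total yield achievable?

This is a bounded integer knapsack.
R has the best ratio (6/5); taking only R gives at most 3×6 = 18 (stopped by the area limit).
Optimal: 3×R: area 15 ≤ 17, yield 3·6 = 18.

18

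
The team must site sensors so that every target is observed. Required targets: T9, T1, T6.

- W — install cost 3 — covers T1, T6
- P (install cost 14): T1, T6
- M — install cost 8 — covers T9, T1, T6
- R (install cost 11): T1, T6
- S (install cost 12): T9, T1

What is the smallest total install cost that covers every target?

The greedy cost-per-new-target heuristic would pick W and M for 11, but a cheaper cover exists.
M alone covers T9, T1, T6 — every target.
Total install cost: 8.
No cover costs less than 8.

8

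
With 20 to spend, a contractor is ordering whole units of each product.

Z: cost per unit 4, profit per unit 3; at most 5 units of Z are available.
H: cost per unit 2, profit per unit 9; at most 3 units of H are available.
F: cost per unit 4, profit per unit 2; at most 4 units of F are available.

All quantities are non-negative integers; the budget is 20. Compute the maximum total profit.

H has the best ratio (9/2); taking only H gives at most 3×9 = 27 (stopped by the supply cap of 3).
Mixing does better — 3×Z and 3×H: cost 18 ≤ 20, profit 3·3 + 3·9 = 36.

36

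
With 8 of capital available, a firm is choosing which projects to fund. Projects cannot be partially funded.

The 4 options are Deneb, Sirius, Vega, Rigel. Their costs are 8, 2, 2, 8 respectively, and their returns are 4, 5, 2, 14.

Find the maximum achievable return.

14

Take Rigel: cost 8 ≤ 8, return 14.
No other feasible combination does better.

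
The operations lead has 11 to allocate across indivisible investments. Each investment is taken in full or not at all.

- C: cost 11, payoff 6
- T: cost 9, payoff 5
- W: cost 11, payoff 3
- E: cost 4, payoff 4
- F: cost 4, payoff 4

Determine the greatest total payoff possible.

T: cost 9 ≤ 11, payoff 5.
C: cost 11 ≤ 11, payoff 6.
E + F: cost 4 + 4 = 8 ≤ 11, payoff 4 + 4 = 8.
Best is E and F with total payoff 8.

8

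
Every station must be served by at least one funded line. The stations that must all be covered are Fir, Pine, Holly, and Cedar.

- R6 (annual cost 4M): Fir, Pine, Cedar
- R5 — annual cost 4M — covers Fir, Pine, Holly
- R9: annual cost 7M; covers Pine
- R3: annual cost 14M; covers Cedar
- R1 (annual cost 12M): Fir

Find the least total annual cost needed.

Choose R6 and R5: together they cover Fir, Pine, Holly, Cedar — every station.
Total annual cost: 4 + 4 = 8.
No cover costs less than 8.

8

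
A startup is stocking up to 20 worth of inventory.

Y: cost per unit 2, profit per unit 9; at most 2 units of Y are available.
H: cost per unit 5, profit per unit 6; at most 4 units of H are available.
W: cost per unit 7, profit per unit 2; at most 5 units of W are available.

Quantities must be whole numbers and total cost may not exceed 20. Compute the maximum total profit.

Take 2×Y and 3×H: cost 19 ≤ 20, profit 2·9 + 3·6 = 36.
Y has the best ratio (9/2) and is taken to its limit of 2; remaining capacity is filled optimally with the others.

36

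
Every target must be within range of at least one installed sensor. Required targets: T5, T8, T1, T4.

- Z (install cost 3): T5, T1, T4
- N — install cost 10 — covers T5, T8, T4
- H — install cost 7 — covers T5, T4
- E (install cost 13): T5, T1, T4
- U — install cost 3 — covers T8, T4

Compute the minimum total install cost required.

Choose Z and U: together they cover T5, T8, T1, T4 — every target.
Total install cost: 3 + 3 = 6.
No cover costs less than 6.

6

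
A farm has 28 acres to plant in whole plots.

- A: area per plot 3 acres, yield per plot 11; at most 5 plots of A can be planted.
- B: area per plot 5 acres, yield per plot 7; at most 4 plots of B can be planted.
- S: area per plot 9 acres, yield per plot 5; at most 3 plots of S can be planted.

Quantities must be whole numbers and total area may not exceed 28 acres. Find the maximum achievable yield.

This is a bounded integer knapsack.
Take 5×A and 2×B: area 25 ≤ 28, yield 5·11 + 2·7 = 69.
A has the best ratio (11/3) and is taken to its limit of 5; remaining capacity is filled optimally with the others.

69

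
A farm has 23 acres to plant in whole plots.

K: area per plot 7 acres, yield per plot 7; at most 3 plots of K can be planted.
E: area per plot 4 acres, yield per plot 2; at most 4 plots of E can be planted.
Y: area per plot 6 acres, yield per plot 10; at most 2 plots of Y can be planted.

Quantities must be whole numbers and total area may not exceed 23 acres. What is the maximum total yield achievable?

1×K, 1×E, and 2×Y: area 23 ≤ 23, yield 1·7 + 1·2 + 2·10 = 29.
1×K and 2×Y: area 19 ≤ 23, yield 1·7 + 2·10 = 27.
Best is 29.

29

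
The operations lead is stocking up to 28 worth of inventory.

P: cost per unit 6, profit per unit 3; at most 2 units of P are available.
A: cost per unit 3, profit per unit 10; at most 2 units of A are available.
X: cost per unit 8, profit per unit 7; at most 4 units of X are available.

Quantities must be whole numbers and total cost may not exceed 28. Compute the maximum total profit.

37

1×P, 2×A, and 2×X: cost 28 ≤ 28, profit 1·3 + 2·10 + 2·7 = 37.
2×A and 2×X: cost 22 ≤ 28, profit 2·10 + 2·7 = 34.
Best is 37.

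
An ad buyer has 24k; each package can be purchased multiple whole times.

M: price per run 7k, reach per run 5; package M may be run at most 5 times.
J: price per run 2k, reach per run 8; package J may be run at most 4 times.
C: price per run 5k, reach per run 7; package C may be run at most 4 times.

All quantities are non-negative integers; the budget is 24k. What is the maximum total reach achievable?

J has the best ratio (8/2); taking only J gives at most 4×8 = 32 (stopped by the supply cap of 4).
Mixing does better — 4×J and 3×C: price 23 ≤ 24, reach 4·8 + 3·7 = 53.

53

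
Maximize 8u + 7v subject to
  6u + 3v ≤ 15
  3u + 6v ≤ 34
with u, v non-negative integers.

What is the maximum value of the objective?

35

(u,v)=(0,5): 6·0+3·5=15≤15, 3·0+6·5=30≤34, objective 35.
(u,v)=(0,4): 6·0+3·4=12≤15, 3·0+6·4=24≤34, objective 28.
No feasible integer point exceeds 35.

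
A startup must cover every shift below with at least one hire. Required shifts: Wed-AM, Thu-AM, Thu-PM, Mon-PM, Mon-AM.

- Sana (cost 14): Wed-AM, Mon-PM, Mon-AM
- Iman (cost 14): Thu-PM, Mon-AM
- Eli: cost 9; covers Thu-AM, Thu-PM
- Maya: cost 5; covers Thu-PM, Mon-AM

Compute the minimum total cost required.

23

Choose Sana and Eli: together they cover Wed-AM, Thu-AM, Thu-PM, Mon-PM, Mon-AM — every shift.
Total cost: 14 + 9 = 23.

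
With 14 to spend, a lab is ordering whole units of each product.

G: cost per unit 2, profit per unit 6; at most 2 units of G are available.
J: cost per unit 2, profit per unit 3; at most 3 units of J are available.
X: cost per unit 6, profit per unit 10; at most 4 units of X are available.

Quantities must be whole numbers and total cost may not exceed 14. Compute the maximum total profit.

This is a bounded integer knapsack.
Take 2×G, 2×J, and 1×X: cost 14 ≤ 14, profit 2·6 + 2·3 + 1·10 = 28.
G has the best ratio (6/2) and is taken to its limit of 2; remaining capacity is filled optimally with the others.

28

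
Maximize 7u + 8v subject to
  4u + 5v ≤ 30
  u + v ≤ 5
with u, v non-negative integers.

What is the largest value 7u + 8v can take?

(u,v)=(0,5): 4·0+5·5=25≤30, 1·0+1·5=5≤5, objective 40.
(u,v)=(1,4): 4·1+5·4=24≤30, 1·1+1·4=5≤5, objective 39.
(u,v)=(0,4): 4·0+5·4=20≤30, 1·0+1·4=4≤5, objective 32.
The best lattice point is (0,5), giving 40.

40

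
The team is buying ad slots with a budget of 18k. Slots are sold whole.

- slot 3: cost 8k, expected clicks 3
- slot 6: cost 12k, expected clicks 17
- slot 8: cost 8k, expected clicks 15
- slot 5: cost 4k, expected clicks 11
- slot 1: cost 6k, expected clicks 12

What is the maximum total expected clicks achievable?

slot 8 + slot 5 + slot 1: cost 8 + 4 + 6 = 18 ≤ 18, expected clicks 15 + 11 + 12 = 38.
slot 6 + slot 1: cost 12 + 6 = 18 ≤ 18, expected clicks 17 + 12 = 29.
Best is slot 8, slot 5, and slot 1 with total expected clicks 38.

38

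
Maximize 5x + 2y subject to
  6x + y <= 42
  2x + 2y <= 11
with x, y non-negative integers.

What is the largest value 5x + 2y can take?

Relaxing integrality, the LP optimum is 27.50 at (x,y) = (5.5, 0), which is not an integer point.
(x,y)=(5,0): 6·5+1·0=30≤42, 2·5+2·0=10≤11, objective 25.
(x,y)=(4,1): 6·4+1·1=25≤42, 2·4+2·1=10≤11, objective 22.
(x,y)=(4,0): 6·4+1·0=24≤42, 2·4+2·0=8≤11, objective 20.
The best lattice point is (5,0), giving 25.

25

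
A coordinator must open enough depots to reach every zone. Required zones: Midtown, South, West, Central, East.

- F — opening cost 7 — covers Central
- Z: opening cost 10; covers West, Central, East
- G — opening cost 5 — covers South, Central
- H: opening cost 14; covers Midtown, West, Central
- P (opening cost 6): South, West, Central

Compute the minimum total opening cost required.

The greedy cost-per-new-zone heuristic would pick P, Z, and H for 30, but a cheaper cover exists.
Choose Z, G, and H: together they cover Midtown, South, West, Central, East — every zone.
Total opening cost: 10 + 5 + 14 = 29.
No cover costs less than 29.

29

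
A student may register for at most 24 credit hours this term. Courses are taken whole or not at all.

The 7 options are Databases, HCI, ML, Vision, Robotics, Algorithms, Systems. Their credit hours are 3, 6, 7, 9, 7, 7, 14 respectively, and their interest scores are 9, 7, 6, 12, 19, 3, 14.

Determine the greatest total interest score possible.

42

This is a 0-1 knapsack instance.
Allowing fractional choices, the relaxed optimum would be about 45.8, but courses are indivisible.
Databases + Vision + Robotics: credit hours 3 + 9 + 7 = 19 ≤ 24, interest score 9 + 12 + 19 = 40.
Databases + HCI + ML + Robotics: credit hours 3 + 6 + 7 + 7 = 23 ≤ 24, interest score 9 + 7 + 6 + 19 = 41.
Databases + Robotics + Systems: credit hours 3 + 7 + 14 = 24 ≤ 24, interest score 9 + 19 + 14 = 42.
Best is Databases, Robotics, and Systems with total interest score 42.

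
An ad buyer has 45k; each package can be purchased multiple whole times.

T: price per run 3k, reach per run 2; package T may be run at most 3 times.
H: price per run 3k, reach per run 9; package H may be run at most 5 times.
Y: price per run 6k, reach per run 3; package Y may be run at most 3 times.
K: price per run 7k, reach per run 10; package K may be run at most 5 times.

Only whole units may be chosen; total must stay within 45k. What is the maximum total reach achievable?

85

Take 5×H and 4×K: price 43 ≤ 45, reach 5·9 + 4·10 = 85.
H has the best ratio (9/3) and is taken to its limit of 5; remaining capacity is filled optimally with the others.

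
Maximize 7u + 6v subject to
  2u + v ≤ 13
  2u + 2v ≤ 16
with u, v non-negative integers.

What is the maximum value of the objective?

53

(u,v)=(5,3): 2·5+1·3=13≤13, 2·5+2·3=16≤16, objective 53.
(u,v)=(4,4): 2·4+1·4=12≤13, 2·4+2·4=16≤16, objective 52.
(u,v)=(5,2): 2·5+1·2=12≤13, 2·5+2·2=14≤16, objective 47.
(u,v)=(4,3): 2·4+1·3=11≤13, 2·4+2·3=14≤16, objective 46.
The best lattice point is (5,3), giving 53.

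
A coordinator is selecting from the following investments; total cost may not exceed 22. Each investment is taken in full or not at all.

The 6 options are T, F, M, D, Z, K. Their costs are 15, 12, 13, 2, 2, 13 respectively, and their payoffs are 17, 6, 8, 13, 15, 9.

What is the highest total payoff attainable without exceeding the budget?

45

Allowing fractional choices, the relaxed optimum would be about 47.1, but investments are indivisible.
M + D + Z: cost 13 + 2 + 2 = 17 ≤ 22, payoff 8 + 13 + 15 = 36.
D + Z + K: cost 2 + 2 + 13 = 17 ≤ 22, payoff 13 + 15 + 9 = 37.
T + D + Z: cost 15 + 2 + 2 = 19 ≤ 22, payoff 17 + 13 + 15 = 45.
Best is T, D, and Z with total payoff 45.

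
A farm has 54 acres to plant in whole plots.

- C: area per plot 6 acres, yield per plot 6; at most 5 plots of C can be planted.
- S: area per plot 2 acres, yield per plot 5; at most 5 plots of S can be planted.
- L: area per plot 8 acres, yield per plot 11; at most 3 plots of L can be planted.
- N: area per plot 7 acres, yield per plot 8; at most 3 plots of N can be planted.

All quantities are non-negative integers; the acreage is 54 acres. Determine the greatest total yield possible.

80

This is a bounded integer knapsack.
Take 1×C, 5×S, 3×L, and 2×N: area 54 ≤ 54, yield 1·6 + 5·5 + 3·11 + 2·8 = 80.
S has the best ratio (5/2) and is taken to its limit of 5; remaining capacity is filled optimally with the others.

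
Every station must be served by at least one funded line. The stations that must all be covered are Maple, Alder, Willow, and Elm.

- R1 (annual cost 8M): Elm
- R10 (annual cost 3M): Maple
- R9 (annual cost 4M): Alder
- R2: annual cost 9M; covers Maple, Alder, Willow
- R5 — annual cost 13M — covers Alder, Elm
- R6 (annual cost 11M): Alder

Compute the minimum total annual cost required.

The greedy cost-per-new-station heuristic would pick R10, R9, R1, and R2 for 24, but a cheaper cover exists.
Choose R1 and R2: together they cover Maple, Alder, Willow, Elm — every station.
Total annual cost: 8 + 9 = 17.
No cover costs less than 17.

17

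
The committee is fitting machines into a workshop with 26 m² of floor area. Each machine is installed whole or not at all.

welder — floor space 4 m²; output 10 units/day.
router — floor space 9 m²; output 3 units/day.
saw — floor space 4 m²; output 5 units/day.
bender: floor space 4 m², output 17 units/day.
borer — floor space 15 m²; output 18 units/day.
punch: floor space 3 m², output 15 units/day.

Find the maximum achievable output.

This is a 0-1 knapsack instance.
Allowing fractional choices, the relaxed optimum would be about 60.2, but machines are indivisible.
bender + borer + punch: floor space 4 + 15 + 3 = 22 ≤ 26, output 17 + 18 + 15 = 50.
welder + bender + borer + punch: floor space 4 + 4 + 15 + 3 = 26 ≤ 26, output 10 + 17 + 18 + 15 = 60.
saw + bender + borer + punch: floor space 4 + 4 + 15 + 3 = 26 ≤ 26, output 5 + 17 + 18 + 15 = 55.
Best is welder, bender, borer, and punch with total output 60.

60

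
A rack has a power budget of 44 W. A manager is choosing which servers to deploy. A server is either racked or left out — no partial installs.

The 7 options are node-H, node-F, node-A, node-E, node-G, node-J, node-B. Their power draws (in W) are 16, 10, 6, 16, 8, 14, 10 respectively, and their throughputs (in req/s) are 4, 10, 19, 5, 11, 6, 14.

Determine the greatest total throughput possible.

54

This is a 0-1 knapsack instance.
Allowing fractional choices, the relaxed optimum would be about 58.3, but servers are indivisible.
node-A + node-E + node-G + node-B: power draw 6 + 16 + 8 + 10 = 40 ≤ 44, throughput 19 + 5 + 11 + 14 = 49.
node-F + node-A + node-G + node-B: power draw 10 + 6 + 8 + 10 = 34 ≤ 44, throughput 10 + 19 + 11 + 14 = 54.
node-A + node-G + node-J + node-B: power draw 6 + 8 + 14 + 10 = 38 ≤ 44, throughput 19 + 11 + 6 + 14 = 50.
Best is node-F, node-A, node-G, and node-B with total throughput 54.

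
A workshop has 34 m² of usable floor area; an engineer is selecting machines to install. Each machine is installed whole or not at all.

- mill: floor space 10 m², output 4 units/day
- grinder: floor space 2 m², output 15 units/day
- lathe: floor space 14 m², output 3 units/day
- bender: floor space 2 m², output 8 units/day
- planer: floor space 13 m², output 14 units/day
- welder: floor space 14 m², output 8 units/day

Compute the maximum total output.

Allowing fractional choices, the relaxed optimum would be about 46.2, but machines are indivisible.
grinder + lathe + bender + planer: floor space 2 + 14 + 2 + 13 = 31 ≤ 34, output 15 + 3 + 8 + 14 = 40.
grinder + bender + planer + welder: floor space 2 + 2 + 13 + 14 = 31 ≤ 34, output 15 + 8 + 14 + 8 = 45.
mill + grinder + bender + planer: floor space 10 + 2 + 2 + 13 = 27 ≤ 34, output 4 + 15 + 8 + 14 = 41.
Best is grinder, bender, planer, and welder with total output 45.

45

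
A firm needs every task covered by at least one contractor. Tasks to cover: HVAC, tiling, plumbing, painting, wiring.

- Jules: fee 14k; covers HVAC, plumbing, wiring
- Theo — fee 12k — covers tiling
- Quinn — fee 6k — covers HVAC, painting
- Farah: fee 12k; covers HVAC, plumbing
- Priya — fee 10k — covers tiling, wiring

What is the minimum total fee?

Choose Quinn, Farah, and Priya: together they cover HVAC, tiling, plumbing, painting, wiring — every task.
Total fee: 6 + 12 + 10 = 28.
No cover costs less than 28.

28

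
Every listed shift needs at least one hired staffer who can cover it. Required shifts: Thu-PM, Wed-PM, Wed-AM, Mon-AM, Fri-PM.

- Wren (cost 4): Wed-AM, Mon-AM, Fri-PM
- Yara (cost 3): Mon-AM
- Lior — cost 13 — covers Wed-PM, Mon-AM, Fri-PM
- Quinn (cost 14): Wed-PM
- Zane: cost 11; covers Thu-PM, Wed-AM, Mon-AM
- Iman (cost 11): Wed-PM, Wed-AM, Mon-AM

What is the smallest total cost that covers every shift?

24

Choose Lior and Zane: together they cover Thu-PM, Wed-PM, Wed-AM, Mon-AM, Fri-PM — every shift.
Total cost: 13 + 11 = 24.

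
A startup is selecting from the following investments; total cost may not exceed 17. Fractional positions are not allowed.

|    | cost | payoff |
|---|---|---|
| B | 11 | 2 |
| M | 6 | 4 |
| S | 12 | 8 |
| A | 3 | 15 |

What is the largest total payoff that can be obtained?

Allowing fractional choices, the relaxed optimum would be about 24.3, but investments are indivisible.
M + A: cost 6 + 3 = 9 ≤ 17, payoff 4 + 15 = 19.
B + A: cost 11 + 3 = 14 ≤ 17, payoff 2 + 15 = 17.
S + A: cost 12 + 3 = 15 ≤ 17, payoff 8 + 15 = 23.
Best is S and A with total payoff 23.

23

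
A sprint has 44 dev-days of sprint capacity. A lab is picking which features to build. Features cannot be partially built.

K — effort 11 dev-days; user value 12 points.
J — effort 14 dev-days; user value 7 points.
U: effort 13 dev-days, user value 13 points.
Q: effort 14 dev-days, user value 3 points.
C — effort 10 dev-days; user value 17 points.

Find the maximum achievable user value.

This is an integer program with binary decision variables.
K + U + C: effort 11 + 13 + 10 = 34 ≤ 44, user value 12 + 13 + 17 = 42.
J + U + C: effort 14 + 13 + 10 = 37 ≤ 44, user value 7 + 13 + 17 = 37.
K + J + C: effort 11 + 14 + 10 = 35 ≤ 44, user value 12 + 7 + 17 = 36.
Best is K, U, and C with total user value 42.

42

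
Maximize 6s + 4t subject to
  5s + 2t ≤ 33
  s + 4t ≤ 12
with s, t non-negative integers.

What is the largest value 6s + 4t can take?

40

(s,t)=(6,1): 5·6+2·1=32≤33, 1·6+4·1=10≤12, objective 40.
(s,t)=(6,0): 5·6+2·0=30≤33, 1·6+4·0=6≤12, objective 36.
The best lattice point is (6,1), giving 40.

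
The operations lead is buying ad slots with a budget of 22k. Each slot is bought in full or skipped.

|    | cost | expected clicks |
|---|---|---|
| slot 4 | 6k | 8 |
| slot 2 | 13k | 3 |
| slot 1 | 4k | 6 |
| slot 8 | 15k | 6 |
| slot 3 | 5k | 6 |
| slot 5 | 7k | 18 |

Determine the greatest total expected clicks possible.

38

This is a 0-1 knapsack instance.
Take slot 4, slot 1, slot 3, and slot 5: cost 6 + 4 + 5 + 7 = 22 ≤ 22, expected clicks 8 + 6 + 6 + 18 = 38.
No other feasible combination does better.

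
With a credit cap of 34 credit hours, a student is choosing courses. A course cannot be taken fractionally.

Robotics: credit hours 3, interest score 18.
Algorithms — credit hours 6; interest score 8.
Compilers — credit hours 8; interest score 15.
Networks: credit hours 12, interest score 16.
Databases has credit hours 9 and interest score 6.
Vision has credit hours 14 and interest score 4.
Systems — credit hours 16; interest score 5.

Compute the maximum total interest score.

Robotics + Algorithms + Compilers + Networks: credit hours 3 + 6 + 8 + 12 = 29 ≤ 34, interest score 18 + 8 + 15 + 16 = 57.
Robotics + Compilers + Networks + Databases: credit hours 3 + 8 + 12 + 9 = 32 ≤ 34, interest score 18 + 15 + 16 + 6 = 55.
Best is Robotics, Algorithms, Compilers, and Networks with total interest score 57.

57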